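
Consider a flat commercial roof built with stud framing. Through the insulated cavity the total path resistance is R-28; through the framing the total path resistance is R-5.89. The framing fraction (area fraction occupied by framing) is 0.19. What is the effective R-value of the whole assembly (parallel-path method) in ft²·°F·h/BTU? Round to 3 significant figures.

U_eff = 0.81/28 + 0.19/5.89 = 0.02893 + 0.03226 = 0.06119
R_eff = 1/U_eff = 16.34 ft²·°F·h/BTU

16.3 ft²·°F·h/BTU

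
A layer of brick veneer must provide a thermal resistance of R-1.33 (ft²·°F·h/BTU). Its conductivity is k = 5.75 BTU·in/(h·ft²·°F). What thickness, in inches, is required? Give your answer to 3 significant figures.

7.65 in

L = R × k = 1.33 × 5.75 = 7.648 in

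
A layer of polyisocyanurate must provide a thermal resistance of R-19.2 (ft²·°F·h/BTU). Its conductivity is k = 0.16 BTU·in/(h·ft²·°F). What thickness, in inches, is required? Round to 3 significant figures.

3.07 in

L = R × k = 19.2 × 0.16 = 3.072 in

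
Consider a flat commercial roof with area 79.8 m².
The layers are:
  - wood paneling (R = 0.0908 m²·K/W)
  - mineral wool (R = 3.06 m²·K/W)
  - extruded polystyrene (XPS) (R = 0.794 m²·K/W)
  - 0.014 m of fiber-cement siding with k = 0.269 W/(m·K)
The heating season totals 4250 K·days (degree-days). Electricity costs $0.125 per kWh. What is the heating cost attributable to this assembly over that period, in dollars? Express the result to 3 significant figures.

0.014/0.269 = 0.05204
R_total = 0.0908 + 3.06 + 0.794 + 0.05204 = 3.997 m²·K/W
E = A × HDD × 24 / R / 1000 = 79.8 × 4250 × 24 / 3.997 / 1000 = 2037 kWh
Cost = 2037 × 0.125 = $254.6

255 dollars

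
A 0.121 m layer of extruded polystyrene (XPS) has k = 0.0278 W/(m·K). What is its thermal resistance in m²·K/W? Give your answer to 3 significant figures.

R = L/k = 0.121/0.0278 = 4.353 m²·K/W

4.35 m²·K/W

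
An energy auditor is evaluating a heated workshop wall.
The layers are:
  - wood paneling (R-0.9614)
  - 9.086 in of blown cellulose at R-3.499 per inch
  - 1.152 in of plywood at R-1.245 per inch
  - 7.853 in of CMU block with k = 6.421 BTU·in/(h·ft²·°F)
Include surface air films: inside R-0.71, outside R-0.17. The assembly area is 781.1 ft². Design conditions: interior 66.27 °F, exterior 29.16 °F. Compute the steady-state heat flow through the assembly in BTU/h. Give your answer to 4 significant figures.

9.086 × 3.499 = 31.792
1.152 × 1.245 = 1.4342
7.853/6.421 = 1.223
R_total = 0.71 + 0.9614 + 31.792 + 1.4342 + 1.223 + 0.17 = 36.291 ft²·°F·h/BTU
Q = A·ΔT/R = 781.1 × (66.27 − 29.16) / 36.291 = 798.74 BTU/h

798.7 BTU/h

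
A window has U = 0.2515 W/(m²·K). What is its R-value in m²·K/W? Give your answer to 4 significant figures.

R = 1/U = 1/0.2515 = 3.9761

3.976 m²·K/W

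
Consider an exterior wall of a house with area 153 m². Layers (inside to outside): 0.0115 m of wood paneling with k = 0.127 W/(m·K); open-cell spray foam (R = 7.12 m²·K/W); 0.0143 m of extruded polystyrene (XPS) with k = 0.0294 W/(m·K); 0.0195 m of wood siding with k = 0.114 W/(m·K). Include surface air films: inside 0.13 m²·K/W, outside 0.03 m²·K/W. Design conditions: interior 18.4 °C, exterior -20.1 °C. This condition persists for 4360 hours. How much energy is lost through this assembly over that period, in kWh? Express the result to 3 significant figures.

3200 kWh

0.0115/0.127 = 0.09055
0.0143/0.0294 = 0.4864
0.0195/0.114 = 0.1711
R_total = 0.13 + 0.09055 + 7.12 + 0.4864 + 0.1711 + 0.03 = 8.028 m²·K/W
Q = 153 × (18.4 − (-20.1)) / 8.028 = 733.7 W
E = 733.7 W × 4360 h / 1000 = 3199 kWh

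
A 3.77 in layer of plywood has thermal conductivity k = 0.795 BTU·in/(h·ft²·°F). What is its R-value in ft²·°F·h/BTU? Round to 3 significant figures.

4.74 ft²·°F·h/BTU

R = L/k = 3.77/0.795 = 4.742 ft²·°F·h/BTU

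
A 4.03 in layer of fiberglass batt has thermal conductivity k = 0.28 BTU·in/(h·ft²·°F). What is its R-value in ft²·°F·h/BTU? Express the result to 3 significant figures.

14.4 ft²·°F·h/BTU

R = L/k = 4.03/0.28 = 14.39 ft²·°F·h/BTU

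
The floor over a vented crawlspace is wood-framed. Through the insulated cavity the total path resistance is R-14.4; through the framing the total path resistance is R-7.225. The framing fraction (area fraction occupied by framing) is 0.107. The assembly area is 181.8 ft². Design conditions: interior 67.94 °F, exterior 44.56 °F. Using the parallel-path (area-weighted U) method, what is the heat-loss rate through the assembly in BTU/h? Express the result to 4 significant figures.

326.5 BTU/h

U_eff = 0.893/14.4 + 0.107/7.225 = 0.062014 + 0.01481 = 0.076824
R_eff = 1/U_eff = 13.017 ft²·°F·h/BTU
Q = 181.8 × (67.94 − 44.56) / 13.017 = 326.54 BTU/h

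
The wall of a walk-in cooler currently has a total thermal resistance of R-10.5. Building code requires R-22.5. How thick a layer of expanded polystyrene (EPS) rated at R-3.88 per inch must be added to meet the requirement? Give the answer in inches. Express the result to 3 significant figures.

3.09 in

ΔR = 22.5 − 10.5 = 12 ft²·°F·h/BTU
L = ΔR / (R/in) = 12/3.88 = 3.093 in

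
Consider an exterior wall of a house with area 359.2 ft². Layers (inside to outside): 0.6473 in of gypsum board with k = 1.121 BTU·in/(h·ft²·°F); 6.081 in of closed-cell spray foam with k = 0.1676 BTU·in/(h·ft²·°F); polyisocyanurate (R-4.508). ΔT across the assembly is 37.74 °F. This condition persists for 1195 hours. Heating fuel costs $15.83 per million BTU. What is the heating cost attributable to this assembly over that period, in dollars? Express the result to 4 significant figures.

0.6473/1.121 = 0.57743
6.081/0.1676 = 36.283
R_total = 0.57743 + 36.283 + 4.508 = 41.368 ft²·°F·h/BTU
Q = 359.2 × 37.74 / 41.368 = 327.7 BTU/h
E = 327.7 × 1195 = 391600 BTU
Cost = 391600/10⁶ × 15.83 = $6.199

6.199 dollars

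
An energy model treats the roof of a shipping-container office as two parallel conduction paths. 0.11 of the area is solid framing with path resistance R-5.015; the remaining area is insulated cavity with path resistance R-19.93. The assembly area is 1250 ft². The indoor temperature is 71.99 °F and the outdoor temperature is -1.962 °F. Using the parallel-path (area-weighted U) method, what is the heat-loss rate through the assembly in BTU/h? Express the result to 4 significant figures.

6156 BTU/h

U_eff = 0.89/19.93 + 0.11/5.015 = 0.044656 + 0.021934 = 0.06659
R_eff = 1/U_eff = 15.017 ft²·°F·h/BTU
Q = 1250 × (71.99 − (-1.962)) / 15.017 = 6155.6 BTU/h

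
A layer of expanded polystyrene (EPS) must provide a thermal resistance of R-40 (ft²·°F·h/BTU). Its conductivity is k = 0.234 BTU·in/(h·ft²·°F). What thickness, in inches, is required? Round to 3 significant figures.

9.36 in

L = R × k = 40 × 0.234 = 9.36 in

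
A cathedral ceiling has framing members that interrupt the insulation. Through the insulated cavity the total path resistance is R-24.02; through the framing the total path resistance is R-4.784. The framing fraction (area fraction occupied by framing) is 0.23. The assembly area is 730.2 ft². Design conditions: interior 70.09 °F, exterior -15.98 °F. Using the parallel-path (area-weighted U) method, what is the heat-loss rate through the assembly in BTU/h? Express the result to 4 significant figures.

5036 BTU/h

U_eff = 0.77/24.02 + 0.23/4.784 = 0.032057 + 0.048077 = 0.080134
R_eff = 1/U_eff = 12.479 ft²·°F·h/BTU
Q = 730.2 × (70.09 − (-15.98)) / 12.479 = 5036.3 BTU/h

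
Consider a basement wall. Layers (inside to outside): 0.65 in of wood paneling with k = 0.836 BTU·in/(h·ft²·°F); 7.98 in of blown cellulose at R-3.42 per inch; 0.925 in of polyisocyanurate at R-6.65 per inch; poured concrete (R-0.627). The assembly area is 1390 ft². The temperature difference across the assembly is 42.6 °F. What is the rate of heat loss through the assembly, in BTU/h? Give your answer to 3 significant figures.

1700 BTU/h

0.65/0.836 = 0.7775
7.98 × 3.42 = 27.29
0.925 × 6.65 = 6.151
R_total = 0.7775 + 27.29 + 6.151 + 0.627 = 34.85 ft²·°F·h/BTU
Q = A·ΔT/R = 1390 × 42.6 / 34.85 = 1699 BTU/h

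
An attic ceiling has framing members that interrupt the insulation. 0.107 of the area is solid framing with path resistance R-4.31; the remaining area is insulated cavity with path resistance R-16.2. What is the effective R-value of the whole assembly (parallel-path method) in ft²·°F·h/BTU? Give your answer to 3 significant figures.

U_eff = 0.893/16.2 + 0.107/4.31 = 0.05512 + 0.02483 = 0.07995
R_eff = 1/U_eff = 12.51 ft²·°F·h/BTU

12.5 ft²·°F·h/BTU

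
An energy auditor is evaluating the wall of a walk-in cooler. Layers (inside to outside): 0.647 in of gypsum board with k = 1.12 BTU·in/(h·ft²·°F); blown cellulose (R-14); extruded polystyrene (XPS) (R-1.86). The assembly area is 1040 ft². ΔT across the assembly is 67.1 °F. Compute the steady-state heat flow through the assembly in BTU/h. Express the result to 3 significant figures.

0.647/1.12 = 0.5777
R_total = 0.5777 + 14 + 1.86 = 16.44 ft²·°F·h/BTU
Q = A·ΔT/R = 1040 × 67.1 / 16.44 = 4245 BTU/h

4250 BTU/h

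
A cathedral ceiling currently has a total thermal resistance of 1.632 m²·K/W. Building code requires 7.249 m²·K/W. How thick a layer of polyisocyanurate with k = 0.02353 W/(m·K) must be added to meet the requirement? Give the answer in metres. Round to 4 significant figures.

0.1322 m

ΔR = 7.249 − 1.632 = 5.617 m²·K/W
L = ΔR × k = 5.617 × 0.02353 = 0.13217 m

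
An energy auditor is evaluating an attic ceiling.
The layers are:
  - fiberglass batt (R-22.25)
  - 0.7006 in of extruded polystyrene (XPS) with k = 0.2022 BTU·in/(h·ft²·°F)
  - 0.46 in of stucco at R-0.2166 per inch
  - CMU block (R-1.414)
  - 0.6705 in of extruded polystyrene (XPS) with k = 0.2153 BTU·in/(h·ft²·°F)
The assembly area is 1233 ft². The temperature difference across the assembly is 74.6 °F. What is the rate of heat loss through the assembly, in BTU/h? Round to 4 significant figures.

0.7006/0.2022 = 3.4649
0.46 × 0.2166 = 0.099636
0.6705/0.2153 = 3.1143
R_total = 22.25 + 3.4649 + 0.099636 + 1.414 + 3.1143 = 30.343 ft²·°F·h/BTU
Q = A·ΔT/R = 1233 × 74.6 / 30.343 = 3031.4 BTU/h

3031 BTU/h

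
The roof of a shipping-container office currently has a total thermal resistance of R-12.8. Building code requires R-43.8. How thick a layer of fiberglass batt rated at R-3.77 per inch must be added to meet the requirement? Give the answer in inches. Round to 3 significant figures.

ΔR = 43.8 − 12.8 = 31 ft²·°F·h/BTU
L = ΔR / (R/in) = 31/3.77 = 8.223 in

8.22 in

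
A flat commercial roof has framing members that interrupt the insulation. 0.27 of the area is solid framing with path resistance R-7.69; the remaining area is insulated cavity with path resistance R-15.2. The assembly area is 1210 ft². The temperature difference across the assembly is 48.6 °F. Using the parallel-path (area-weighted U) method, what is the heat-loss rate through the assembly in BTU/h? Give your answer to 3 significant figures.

4890 BTU/h

U_eff = 0.73/15.2 + 0.27/7.69 = 0.04803 + 0.03511 = 0.08314
R_eff = 1/U_eff = 12.03 ft²·°F·h/BTU
Q = 1210 × 48.6 / 12.03 = 4889 BTU/h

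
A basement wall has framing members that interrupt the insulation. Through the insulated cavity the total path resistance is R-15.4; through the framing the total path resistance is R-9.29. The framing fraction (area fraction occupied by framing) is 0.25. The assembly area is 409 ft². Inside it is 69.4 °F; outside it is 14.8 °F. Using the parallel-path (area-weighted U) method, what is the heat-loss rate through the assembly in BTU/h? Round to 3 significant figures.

U_eff = 0.75/15.4 + 0.25/9.29 = 0.0487 + 0.02691 = 0.07561
R_eff = 1/U_eff = 13.23 ft²·°F·h/BTU
Q = 409 × (69.4 − 14.8) / 13.23 = 1689 BTU/h

1690 BTU/h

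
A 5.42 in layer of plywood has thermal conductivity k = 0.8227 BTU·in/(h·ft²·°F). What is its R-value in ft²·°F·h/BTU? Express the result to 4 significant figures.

R = L/k = 5.42/0.8227 = 6.5881 ft²·°F·h/BTU

6.588 ft²·°F·h/BTU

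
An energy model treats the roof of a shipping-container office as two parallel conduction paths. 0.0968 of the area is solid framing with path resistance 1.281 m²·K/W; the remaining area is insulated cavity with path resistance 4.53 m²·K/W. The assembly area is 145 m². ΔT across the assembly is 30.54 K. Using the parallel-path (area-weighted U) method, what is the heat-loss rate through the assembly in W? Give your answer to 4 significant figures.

1218 W

U_eff = 0.9032/4.53 + 0.0968/1.281 = 0.19938 + 0.075566 = 0.27495
R_eff = 1/U_eff = 3.6371 m²·K/W
Q = 145 × 30.54 / 3.6371 = 1217.6 W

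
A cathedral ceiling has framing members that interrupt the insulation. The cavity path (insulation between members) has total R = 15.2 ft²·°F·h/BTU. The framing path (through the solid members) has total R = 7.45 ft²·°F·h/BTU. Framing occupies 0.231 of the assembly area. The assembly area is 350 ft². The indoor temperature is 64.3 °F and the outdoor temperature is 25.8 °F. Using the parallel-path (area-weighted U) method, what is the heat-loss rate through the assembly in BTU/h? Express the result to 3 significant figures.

U_eff = 0.769/15.2 + 0.231/7.45 = 0.05059 + 0.03101 = 0.0816
R_eff = 1/U_eff = 12.26 ft²·°F·h/BTU
Q = 350 × (64.3 − 25.8) / 12.26 = 1100 BTU/h

1100 BTU/h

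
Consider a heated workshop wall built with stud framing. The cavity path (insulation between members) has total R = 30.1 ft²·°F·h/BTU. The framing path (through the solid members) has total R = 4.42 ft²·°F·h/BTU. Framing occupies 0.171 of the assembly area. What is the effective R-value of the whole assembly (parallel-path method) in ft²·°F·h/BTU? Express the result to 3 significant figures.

15.1 ft²·°F·h/BTU

U_eff = 0.829/30.1 + 0.171/4.42 = 0.02754 + 0.03869 = 0.06623
R_eff = 1/U_eff = 15.1 ft²·°F·h/BTU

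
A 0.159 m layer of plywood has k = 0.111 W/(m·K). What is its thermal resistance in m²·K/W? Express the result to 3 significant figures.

R = L/k = 0.159/0.111 = 1.432 m²·K/W

1.43 m²·K/W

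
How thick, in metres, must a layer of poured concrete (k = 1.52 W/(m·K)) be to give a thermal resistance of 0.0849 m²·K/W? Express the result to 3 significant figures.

0.129 m

L = R·k = 0.0849 × 1.52 = 0.129 m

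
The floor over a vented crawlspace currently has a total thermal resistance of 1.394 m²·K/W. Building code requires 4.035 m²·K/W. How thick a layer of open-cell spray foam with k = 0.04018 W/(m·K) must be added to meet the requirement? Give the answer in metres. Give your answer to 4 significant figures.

ΔR = 4.035 − 1.394 = 2.641 m²·K/W
L = ΔR × k = 2.641 × 0.04018 = 0.10612 m

0.1061 m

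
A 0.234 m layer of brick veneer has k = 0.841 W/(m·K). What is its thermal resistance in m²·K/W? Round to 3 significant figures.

0.278 m²·K/W

R = L/k = 0.234/0.841 = 0.2782 m²·K/W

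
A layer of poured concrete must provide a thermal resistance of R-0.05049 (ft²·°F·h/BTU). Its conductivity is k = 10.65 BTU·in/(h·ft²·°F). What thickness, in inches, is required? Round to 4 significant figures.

0.5377 in

L = R × k = 0.05049 × 10.65 = 0.53772 in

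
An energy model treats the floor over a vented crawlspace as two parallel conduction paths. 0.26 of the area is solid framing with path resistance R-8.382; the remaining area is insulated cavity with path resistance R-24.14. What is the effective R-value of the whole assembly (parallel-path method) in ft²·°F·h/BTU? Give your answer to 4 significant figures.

U_eff = 0.74/24.14 + 0.26/8.382 = 0.030655 + 0.031019 = 0.061673
R_eff = 1/U_eff = 16.214 ft²·°F·h/BTU

16.21 ft²·°F·h/BTU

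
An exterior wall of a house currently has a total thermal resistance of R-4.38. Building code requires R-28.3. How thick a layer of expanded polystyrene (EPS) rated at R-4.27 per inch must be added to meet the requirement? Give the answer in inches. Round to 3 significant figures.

5.60 in

ΔR = 28.3 − 4.38 = 23.92 ft²·°F·h/BTU
L = ΔR / (R/in) = 23.92/4.27 = 5.602 in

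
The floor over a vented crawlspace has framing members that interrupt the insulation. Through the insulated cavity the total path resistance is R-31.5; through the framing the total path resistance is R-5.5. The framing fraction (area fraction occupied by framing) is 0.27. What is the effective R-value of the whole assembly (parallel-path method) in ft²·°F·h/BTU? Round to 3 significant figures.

U_eff = 0.73/31.5 + 0.27/5.5 = 0.02317 + 0.04909 = 0.07227
R_eff = 1/U_eff = 13.84 ft²·°F·h/BTU

13.8 ft²·°F·h/BTU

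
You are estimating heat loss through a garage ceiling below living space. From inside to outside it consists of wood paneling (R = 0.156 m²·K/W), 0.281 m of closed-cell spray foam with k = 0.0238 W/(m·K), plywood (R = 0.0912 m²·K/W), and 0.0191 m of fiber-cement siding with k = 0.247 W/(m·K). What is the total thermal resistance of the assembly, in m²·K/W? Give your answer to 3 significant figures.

12.1 m²·K/W

0.281/0.0238 = 11.81
0.0191/0.247 = 0.07733
R_total = 0.156 + 11.81 + 0.0912 + 0.07733 = 12.13 m²·K/W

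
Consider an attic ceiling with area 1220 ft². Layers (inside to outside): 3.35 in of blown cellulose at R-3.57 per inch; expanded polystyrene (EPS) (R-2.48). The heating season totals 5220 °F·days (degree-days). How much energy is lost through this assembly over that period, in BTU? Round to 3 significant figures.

10600000 BTU

3.35 × 3.57 = 11.96
R_total = 11.96 + 2.48 = 14.44 ft²·°F·h/BTU
E = A × HDD × 24 / R = 1220 × 5220 × 24 / 14.44 = 10580000 BTU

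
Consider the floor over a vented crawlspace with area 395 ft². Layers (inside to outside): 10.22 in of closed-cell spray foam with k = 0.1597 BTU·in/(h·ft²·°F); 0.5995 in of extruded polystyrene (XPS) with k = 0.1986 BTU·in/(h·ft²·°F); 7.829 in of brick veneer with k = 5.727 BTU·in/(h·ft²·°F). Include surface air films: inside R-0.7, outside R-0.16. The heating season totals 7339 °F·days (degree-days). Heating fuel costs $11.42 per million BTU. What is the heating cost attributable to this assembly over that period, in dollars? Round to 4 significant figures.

10.22/0.1597 = 63.995
0.5995/0.1986 = 3.0186
7.829/5.727 = 1.367
R_total = 0.7 + 63.995 + 3.0186 + 1.367 + 0.16 = 69.241 ft²·°F·h/BTU
E = A × HDD × 24 / R = 395 × 7339 × 24 / 69.241 = 1004800 BTU
Cost = 1004800/10⁶ × 11.42 = $11.475

11.47 dollars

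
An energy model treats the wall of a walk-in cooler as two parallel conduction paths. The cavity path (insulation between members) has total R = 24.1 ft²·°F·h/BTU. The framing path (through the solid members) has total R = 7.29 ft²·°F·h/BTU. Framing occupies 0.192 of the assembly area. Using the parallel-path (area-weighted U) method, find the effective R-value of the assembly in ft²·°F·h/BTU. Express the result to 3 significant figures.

16.7 ft²·°F·h/BTU

U_eff = 0.808/24.1 + 0.192/7.29 = 0.03353 + 0.02634 = 0.05986
R_eff = 1/U_eff = 16.7 ft²·°F·h/BTU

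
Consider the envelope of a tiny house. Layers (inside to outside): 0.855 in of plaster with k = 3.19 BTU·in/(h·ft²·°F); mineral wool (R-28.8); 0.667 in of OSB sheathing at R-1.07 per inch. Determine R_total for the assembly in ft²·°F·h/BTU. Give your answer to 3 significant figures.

29.8 ft²·°F·h/BTU

0.855/3.19 = 0.268
0.667 × 1.07 = 0.7137
R_total = 0.268 + 28.8 + 0.7137 = 29.78 ft²·°F·h/BTU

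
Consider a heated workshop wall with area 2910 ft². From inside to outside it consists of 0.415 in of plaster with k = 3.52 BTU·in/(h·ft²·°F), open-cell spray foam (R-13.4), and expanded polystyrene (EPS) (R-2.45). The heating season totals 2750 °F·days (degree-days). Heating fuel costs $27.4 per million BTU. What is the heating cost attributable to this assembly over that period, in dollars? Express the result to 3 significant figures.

0.415/3.52 = 0.1179
R_total = 0.1179 + 13.4 + 2.45 = 15.97 ft²·°F·h/BTU
E = A × HDD × 24 / R = 2910 × 2750 × 24 / 15.97 = 12030000 BTU
Cost = 12030000/10⁶ × 27.4 = $329.6

330 dollars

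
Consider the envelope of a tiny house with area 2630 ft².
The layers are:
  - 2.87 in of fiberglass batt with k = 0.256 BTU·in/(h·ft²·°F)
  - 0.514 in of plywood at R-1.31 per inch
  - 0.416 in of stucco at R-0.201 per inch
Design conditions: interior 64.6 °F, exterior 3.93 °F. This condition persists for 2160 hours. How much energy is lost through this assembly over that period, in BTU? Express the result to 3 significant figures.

2.87/0.256 = 11.21
0.514 × 1.31 = 0.6733
0.416 × 0.201 = 0.08362
R_total = 11.21 + 0.6733 + 0.08362 = 11.97 ft²·°F·h/BTU
Q = 2630 × (64.6 − 3.93) / 11.97 = 13330 BTU/h
E = 13330 × 2160 = 28800000 BTU

28800000 BTU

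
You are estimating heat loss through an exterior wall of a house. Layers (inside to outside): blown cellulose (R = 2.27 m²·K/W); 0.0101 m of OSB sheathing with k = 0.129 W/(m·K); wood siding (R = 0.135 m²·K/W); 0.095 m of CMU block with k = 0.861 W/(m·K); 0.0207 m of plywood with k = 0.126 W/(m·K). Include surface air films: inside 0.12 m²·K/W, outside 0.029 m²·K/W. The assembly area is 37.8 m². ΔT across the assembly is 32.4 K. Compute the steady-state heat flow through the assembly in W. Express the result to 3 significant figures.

0.0101/0.129 = 0.07829
0.095/0.861 = 0.1103
0.0207/0.126 = 0.1643
R_total = 0.12 + 2.27 + 0.07829 + 0.135 + 0.1103 + 0.1643 + 0.029 = 2.907 m²·K/W
Q = A·ΔT/R = 37.8 × 32.4 / 2.907 = 421.3 W

421 W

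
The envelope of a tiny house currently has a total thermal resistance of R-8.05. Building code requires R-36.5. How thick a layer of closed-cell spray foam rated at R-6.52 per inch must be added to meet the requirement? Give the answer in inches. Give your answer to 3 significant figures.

4.36 in

ΔR = 36.5 − 8.05 = 28.45 ft²·°F·h/BTU
L = ΔR / (R/in) = 28.45/6.52 = 4.363 in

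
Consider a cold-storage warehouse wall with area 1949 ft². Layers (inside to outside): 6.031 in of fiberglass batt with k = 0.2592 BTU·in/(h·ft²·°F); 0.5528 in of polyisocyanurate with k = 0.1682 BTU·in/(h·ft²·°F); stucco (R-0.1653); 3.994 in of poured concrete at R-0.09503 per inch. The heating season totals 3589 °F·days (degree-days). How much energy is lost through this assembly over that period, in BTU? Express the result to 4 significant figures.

6.031/0.2592 = 23.268
0.5528/0.1682 = 3.2866
3.994 × 0.09503 = 0.37955
R_total = 23.268 + 3.2866 + 0.1653 + 0.37955 = 27.099 ft²·°F·h/BTU
E = A × HDD × 24 / R = 1949 × 3589 × 24 / 27.099 = 6195000 BTU

6195000 BTU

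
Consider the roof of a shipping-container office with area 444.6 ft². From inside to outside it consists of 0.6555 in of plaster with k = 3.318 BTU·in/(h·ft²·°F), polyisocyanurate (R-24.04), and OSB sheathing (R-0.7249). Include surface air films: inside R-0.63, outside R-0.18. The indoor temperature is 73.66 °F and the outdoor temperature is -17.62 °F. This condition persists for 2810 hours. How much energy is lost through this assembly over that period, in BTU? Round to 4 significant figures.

4425000 BTU

0.6555/3.318 = 0.19756
R_total = 0.63 + 0.19756 + 24.04 + 0.7249 + 0.18 = 25.772 ft²·°F·h/BTU
Q = 444.6 × (73.66 − (-17.62)) / 25.772 = 1574.7 BTU/h
E = 1574.7 × 2810 = 4424800 BTU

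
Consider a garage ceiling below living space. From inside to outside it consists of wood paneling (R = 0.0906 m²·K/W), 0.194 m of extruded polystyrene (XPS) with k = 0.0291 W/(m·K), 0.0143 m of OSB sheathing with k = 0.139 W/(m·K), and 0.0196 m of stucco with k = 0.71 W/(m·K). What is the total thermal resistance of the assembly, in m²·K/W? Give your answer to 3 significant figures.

6.89 m²·K/W

0.194/0.0291 = 6.667
0.0143/0.139 = 0.1029
0.0196/0.71 = 0.02761
R_total = 0.0906 + 6.667 + 0.1029 + 0.02761 = 6.888 m²·K/W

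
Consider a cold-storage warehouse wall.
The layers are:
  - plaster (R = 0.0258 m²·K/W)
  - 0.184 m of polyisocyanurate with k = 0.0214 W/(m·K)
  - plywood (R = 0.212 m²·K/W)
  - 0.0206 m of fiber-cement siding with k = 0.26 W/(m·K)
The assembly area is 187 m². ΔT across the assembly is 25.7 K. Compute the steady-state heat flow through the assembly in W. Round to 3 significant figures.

539 W

0.184/0.0214 = 8.598
0.0206/0.26 = 0.07923
R_total = 0.0258 + 8.598 + 0.212 + 0.07923 = 8.915 m²·K/W
Q = A·ΔT/R = 187 × 25.7 / 8.915 = 539.1 W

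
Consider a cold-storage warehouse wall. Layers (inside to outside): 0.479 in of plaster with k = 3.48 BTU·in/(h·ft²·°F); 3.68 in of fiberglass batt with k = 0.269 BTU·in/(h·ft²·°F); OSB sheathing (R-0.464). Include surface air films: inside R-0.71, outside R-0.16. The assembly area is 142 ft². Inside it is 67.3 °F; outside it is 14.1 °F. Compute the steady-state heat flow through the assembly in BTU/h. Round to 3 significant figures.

499 BTU/h

0.479/3.48 = 0.1376
3.68/0.269 = 13.68
R_total = 0.71 + 0.1376 + 13.68 + 0.464 + 0.16 = 15.15 ft²·°F·h/BTU
Q = A·ΔT/R = 142 × (67.3 − 14.1) / 15.15 = 498.6 BTU/h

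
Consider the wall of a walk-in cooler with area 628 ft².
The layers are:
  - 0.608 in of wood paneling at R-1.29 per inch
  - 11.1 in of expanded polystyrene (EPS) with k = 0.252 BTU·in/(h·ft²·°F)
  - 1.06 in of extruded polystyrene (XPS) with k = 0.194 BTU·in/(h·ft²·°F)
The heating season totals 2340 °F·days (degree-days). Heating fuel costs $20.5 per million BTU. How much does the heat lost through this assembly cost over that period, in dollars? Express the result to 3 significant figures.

0.608 × 1.29 = 0.7843
11.1/0.252 = 44.05
1.06/0.194 = 5.464
R_total = 0.7843 + 44.05 + 5.464 = 50.3 ft²·°F·h/BTU
E = A × HDD × 24 / R = 628 × 2340 × 24 / 50.3 = 701200 BTU
Cost = 701200/10⁶ × 20.5 = $14.38

14.4 dollars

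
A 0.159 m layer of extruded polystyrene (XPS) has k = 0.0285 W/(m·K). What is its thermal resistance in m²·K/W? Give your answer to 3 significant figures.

R = L/k = 0.159/0.0285 = 5.579 m²·K/W

5.58 m²·K/W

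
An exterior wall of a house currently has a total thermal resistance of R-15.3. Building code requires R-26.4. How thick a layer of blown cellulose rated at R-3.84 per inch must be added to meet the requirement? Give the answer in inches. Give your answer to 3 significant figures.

ΔR = 26.4 − 15.3 = 11.1 ft²·°F·h/BTU
L = ΔR / (R/in) = 11.1/3.84 = 2.891 in

2.89 in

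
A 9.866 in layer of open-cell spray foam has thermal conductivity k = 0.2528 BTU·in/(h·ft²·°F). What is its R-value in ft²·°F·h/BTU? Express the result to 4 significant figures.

39.03 ft²·°F·h/BTU

R = L/k = 9.866/0.2528 = 39.027 ft²·°F·h/BTU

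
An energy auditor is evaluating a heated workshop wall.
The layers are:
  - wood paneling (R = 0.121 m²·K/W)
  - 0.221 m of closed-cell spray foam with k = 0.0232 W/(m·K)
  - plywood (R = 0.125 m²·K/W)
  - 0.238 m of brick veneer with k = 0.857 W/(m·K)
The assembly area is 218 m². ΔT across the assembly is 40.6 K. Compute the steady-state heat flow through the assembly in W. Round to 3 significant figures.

881 W

0.221/0.0232 = 9.526
0.238/0.857 = 0.2777
R_total = 0.121 + 9.526 + 0.125 + 0.2777 = 10.05 m²·K/W
Q = A·ΔT/R = 218 × 40.6 / 10.05 = 880.7 W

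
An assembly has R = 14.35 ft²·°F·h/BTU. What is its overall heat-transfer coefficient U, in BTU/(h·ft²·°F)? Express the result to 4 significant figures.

0.06969 BTU/(h·ft²·°F)

U = 1/R = 1/14.35 = 0.069686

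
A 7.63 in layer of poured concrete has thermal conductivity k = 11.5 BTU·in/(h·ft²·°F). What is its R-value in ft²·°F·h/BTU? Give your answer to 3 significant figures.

R = L/k = 7.63/11.5 = 0.6635 ft²·°F·h/BTU

0.663 ft²·°F·h/BTU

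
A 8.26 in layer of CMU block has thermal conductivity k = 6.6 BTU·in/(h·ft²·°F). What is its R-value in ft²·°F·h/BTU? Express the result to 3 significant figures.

R = L/k = 8.26/6.6 = 1.252 ft²·°F·h/BTU

1.25 ft²·°F·h/BTU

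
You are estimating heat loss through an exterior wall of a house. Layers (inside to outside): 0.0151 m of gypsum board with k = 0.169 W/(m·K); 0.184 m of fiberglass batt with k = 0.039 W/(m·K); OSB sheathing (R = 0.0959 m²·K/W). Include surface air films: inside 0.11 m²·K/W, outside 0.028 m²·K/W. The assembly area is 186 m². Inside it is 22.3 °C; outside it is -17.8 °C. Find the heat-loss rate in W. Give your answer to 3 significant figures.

1480 W

0.0151/0.169 = 0.08935
0.184/0.039 = 4.718
R_total = 0.11 + 0.08935 + 4.718 + 0.0959 + 0.028 = 5.041 m²·K/W
Q = A·ΔT/R = 186 × (22.3 − (-17.8)) / 5.041 = 1480 W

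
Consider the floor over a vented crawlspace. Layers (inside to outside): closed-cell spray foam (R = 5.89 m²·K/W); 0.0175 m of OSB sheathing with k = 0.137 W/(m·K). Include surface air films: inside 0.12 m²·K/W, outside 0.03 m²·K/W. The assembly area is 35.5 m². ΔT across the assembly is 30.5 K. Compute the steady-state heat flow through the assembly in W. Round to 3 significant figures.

176 W

0.0175/0.137 = 0.1277
R_total = 0.12 + 5.89 + 0.1277 + 0.03 = 6.168 m²·K/W
Q = A·ΔT/R = 35.5 × 30.5 / 6.168 = 175.6 W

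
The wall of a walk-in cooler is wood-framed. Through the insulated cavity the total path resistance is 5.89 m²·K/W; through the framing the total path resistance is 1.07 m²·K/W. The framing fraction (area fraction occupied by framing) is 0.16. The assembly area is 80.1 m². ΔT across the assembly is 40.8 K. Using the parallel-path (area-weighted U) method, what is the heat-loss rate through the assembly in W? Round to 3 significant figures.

955 W

U_eff = 0.84/5.89 + 0.16/1.07 = 0.1426 + 0.1495 = 0.2921
R_eff = 1/U_eff = 3.423 m²·K/W
Q = 80.1 × 40.8 / 3.423 = 954.8 W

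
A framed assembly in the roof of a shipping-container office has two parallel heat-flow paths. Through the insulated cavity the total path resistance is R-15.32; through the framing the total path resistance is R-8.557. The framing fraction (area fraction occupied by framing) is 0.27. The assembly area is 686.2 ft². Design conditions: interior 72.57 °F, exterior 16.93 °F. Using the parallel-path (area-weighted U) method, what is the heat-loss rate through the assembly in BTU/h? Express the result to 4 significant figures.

U_eff = 0.73/15.32 + 0.27/8.557 = 0.04765 + 0.031553 = 0.079203
R_eff = 1/U_eff = 12.626 ft²·°F·h/BTU
Q = 686.2 × (72.57 − 16.93) / 12.626 = 3024 BTU/h

3024 BTU/h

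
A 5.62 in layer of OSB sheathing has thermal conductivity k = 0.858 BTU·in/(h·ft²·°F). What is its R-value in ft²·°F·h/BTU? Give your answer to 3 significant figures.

R = L/k = 5.62/0.858 = 6.55 ft²·°F·h/BTU

6.55 ft²·°F·h/BTU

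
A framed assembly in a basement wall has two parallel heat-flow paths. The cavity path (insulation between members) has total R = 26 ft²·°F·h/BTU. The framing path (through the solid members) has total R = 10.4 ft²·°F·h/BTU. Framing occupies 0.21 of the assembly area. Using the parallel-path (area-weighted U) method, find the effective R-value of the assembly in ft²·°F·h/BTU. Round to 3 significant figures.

U_eff = 0.79/26 + 0.21/10.4 = 0.03038 + 0.02019 = 0.05058
R_eff = 1/U_eff = 19.77 ft²·°F·h/BTU

19.8 ft²·°F·h/BTU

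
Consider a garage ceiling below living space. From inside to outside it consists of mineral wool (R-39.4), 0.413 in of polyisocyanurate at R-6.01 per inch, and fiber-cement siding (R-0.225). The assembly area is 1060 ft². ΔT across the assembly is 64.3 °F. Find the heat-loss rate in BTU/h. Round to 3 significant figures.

0.413 × 6.01 = 2.482
R_total = 39.4 + 2.482 + 0.225 = 42.11 ft²·°F·h/BTU
Q = A·ΔT/R = 1060 × 64.3 / 42.11 = 1619 BTU/h

1620 BTU/h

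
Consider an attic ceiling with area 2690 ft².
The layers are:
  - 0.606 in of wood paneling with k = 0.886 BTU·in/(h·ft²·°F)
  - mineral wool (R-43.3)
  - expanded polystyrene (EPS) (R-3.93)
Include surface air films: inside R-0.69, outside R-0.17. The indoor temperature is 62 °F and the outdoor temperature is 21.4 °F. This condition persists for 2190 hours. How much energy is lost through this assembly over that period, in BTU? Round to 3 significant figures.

0.606/0.886 = 0.684
R_total = 0.69 + 0.684 + 43.3 + 3.93 + 0.17 = 48.77 ft²·°F·h/BTU
Q = 2690 × (62 − 21.4) / 48.77 = 2239 BTU/h
E = 2239 × 2190 = 4904000 BTU

4900000 BTU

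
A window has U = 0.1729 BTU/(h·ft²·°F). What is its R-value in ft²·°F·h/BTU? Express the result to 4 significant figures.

R = 1/U = 1/0.1729 = 5.7837

5.784 ft²·°F·h/BTU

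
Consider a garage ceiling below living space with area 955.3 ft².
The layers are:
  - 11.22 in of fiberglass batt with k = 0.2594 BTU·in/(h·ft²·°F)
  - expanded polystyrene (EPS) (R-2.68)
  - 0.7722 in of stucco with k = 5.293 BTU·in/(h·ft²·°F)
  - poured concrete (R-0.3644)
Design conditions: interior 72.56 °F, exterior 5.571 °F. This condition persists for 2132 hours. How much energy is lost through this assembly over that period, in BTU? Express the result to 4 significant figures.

11.22/0.2594 = 43.254
0.7722/5.293 = 0.14589
R_total = 43.254 + 2.68 + 0.14589 + 0.3644 = 46.444 ft²·°F·h/BTU
Q = 955.3 × (72.56 − 5.571) / 46.444 = 1377.9 BTU/h
E = 1377.9 × 2132 = 2937700 BTU

2938000 BTU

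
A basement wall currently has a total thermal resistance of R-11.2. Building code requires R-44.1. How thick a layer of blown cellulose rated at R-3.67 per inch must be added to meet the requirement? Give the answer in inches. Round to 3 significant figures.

ΔR = 44.1 − 11.2 = 32.9 ft²·°F·h/BTU
L = ΔR / (R/in) = 32.9/3.67 = 8.965 in

8.96 in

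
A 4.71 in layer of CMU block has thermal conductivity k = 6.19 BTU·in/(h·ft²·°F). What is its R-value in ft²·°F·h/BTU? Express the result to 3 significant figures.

R = L/k = 4.71/6.19 = 0.7609 ft²·°F·h/BTU

0.761 ft²·°F·h/BTU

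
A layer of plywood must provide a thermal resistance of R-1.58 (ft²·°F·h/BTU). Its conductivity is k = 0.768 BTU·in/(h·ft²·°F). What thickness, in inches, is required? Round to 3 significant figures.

L = R × k = 1.58 × 0.768 = 1.213 in

1.21 in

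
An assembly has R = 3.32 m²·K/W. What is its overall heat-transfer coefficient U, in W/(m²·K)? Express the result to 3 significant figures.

U = 1/R = 1/3.32 = 0.3012

0.301 W/(m²·K)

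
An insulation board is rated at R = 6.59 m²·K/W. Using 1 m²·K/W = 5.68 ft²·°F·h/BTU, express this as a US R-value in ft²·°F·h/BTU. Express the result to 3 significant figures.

37.4 ft²·°F·h/BTU

R_US = 6.59 × 5.68 = 37.43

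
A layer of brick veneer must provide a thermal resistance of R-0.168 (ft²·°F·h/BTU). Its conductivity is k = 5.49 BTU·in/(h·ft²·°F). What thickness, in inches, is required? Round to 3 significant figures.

L = R × k = 0.168 × 5.49 = 0.9223 in

0.922 in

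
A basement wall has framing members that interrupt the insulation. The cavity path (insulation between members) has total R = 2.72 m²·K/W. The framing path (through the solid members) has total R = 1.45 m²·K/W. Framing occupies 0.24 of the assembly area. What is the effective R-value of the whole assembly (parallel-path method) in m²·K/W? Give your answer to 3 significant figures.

U_eff = 0.76/2.72 + 0.24/1.45 = 0.2794 + 0.1655 = 0.4449
R_eff = 1/U_eff = 2.248 m²·K/W

2.25 m²·K/W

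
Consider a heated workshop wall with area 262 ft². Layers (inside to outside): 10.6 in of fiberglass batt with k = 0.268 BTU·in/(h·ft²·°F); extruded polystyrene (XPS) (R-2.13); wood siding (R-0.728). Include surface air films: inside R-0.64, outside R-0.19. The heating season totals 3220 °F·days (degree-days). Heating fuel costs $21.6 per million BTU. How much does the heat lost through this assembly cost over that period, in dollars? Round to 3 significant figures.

10.6/0.268 = 39.55
R_total = 0.64 + 39.55 + 2.13 + 0.728 + 0.19 = 43.24 ft²·°F·h/BTU
E = A × HDD × 24 / R = 262 × 3220 × 24 / 43.24 = 468300 BTU
Cost = 468300/10⁶ × 21.6 = $10.11

10.1 dollars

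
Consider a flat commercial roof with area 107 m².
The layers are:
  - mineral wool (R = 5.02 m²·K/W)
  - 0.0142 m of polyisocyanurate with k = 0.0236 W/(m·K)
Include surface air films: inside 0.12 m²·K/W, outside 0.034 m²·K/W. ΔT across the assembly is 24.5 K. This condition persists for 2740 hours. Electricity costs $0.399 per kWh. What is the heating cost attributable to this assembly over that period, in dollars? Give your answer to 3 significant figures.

496 dollars

0.0142/0.0236 = 0.6017
R_total = 0.12 + 5.02 + 0.6017 + 0.034 = 5.776 m²·K/W
Q = 107 × 24.5 / 5.776 = 453.9 W
E = 453.9 W × 2740 h / 1000 = 1244 kWh
Cost = 1244 × 0.399 = $496.2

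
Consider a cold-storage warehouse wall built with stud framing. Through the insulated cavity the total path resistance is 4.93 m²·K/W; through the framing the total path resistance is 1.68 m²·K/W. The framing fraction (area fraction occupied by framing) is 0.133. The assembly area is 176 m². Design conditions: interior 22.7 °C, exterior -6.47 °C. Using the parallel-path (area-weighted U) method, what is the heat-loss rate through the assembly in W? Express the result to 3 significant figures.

U_eff = 0.867/4.93 + 0.133/1.68 = 0.1759 + 0.07917 = 0.255
R_eff = 1/U_eff = 3.921 m²·K/W
Q = 176 × (22.7 − (-6.47)) / 3.921 = 1309 W

1310 W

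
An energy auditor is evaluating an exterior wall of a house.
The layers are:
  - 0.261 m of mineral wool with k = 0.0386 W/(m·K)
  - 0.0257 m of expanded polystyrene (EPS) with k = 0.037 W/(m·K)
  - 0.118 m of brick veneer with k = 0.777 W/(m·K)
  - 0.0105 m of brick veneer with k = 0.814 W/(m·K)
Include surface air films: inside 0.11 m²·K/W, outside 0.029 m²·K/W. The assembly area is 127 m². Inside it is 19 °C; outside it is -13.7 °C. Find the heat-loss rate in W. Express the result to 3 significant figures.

0.261/0.0386 = 6.762
0.0257/0.037 = 0.6946
0.118/0.777 = 0.1519
0.0105/0.814 = 0.0129
R_total = 0.11 + 6.762 + 0.6946 + 0.1519 + 0.0129 + 0.029 = 7.76 m²·K/W
Q = A·ΔT/R = 127 × (19 − (-13.7)) / 7.76 = 535.2 W

535 W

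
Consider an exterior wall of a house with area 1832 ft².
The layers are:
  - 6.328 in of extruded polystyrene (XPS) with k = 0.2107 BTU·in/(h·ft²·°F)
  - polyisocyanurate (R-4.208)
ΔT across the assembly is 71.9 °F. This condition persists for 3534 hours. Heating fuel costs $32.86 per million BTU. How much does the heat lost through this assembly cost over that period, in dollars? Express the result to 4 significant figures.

6.328/0.2107 = 30.033
R_total = 30.033 + 4.208 = 34.241 ft²·°F·h/BTU
Q = 1832 × 71.9 / 34.241 = 3846.8 BTU/h
E = 3846.8 × 3534 = 13595000 BTU
Cost = 13595000/10⁶ × 32.86 = $446.72

446.7 dollars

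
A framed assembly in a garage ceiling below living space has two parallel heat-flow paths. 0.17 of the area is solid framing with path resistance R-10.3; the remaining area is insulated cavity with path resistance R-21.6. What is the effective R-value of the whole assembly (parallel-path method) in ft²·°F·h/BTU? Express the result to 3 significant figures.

U_eff = 0.83/21.6 + 0.17/10.3 = 0.03843 + 0.0165 = 0.05493
R_eff = 1/U_eff = 18.2 ft²·°F·h/BTU

18.2 ft²·°F·h/BTU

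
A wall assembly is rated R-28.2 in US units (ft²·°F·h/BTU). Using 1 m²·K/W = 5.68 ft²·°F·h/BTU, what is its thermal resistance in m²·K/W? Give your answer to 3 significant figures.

R_SI = 28.2/5.68 = 4.965

4.96 m²·K/W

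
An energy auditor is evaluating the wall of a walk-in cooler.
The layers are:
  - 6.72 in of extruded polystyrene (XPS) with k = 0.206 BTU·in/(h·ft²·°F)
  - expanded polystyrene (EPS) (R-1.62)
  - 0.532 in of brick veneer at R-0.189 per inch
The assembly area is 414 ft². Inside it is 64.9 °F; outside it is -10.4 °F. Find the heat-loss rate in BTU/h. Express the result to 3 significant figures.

908 BTU/h

6.72/0.206 = 32.62
0.532 × 0.189 = 0.1005
R_total = 32.62 + 1.62 + 0.1005 = 34.34 ft²·°F·h/BTU
Q = A·ΔT/R = 414 × (64.9 − (-10.4)) / 34.34 = 907.8 BTU/h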